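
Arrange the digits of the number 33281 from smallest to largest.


The number 33281 has digits: 3, 3, 2, 8, 1
Sorted: 1, 2, 3, 3, 8
Joining the sorted digits gives the result.
Final answer: 12338


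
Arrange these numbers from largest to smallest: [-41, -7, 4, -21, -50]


Original list: [-41, -7, 4, -21, -50]
Repeatedly take the largest remaining element:
  Remaining [-41, -7, 4, -21, -50] -> largest is 4
  Remaining [-41, -7, -21, -50] -> largest is -7
  Remaining [-41, -21, -50] -> largest is -21
  Remaining [-41, -50] -> largest is -41
  Remaining [-50] -> largest is -50
Collecting the picks in order gives the descending list.
Final answer: [4, -7, -21, -41, -50]


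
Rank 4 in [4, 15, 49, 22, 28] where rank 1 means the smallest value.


Sort ascending: [4, 15, 22, 28, 49]
Find 4 in the sorted list.
4 is at position 1 (1-indexed).
Final answer: 1


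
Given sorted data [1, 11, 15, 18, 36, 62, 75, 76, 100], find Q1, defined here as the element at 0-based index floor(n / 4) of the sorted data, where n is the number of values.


The list has n = 9 elements.
Q1 index = floor(9 / 4) = floor(2.25) = 2
Counting from index 0 in the sorted data, the element at index 2 is 15.
Final answer: 15


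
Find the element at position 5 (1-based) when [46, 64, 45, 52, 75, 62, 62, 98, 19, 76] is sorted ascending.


Sort ascending: [19, 45, 46, 52, 62, 62, 64, 75, 76, 98]
The 5th element (1-indexed) is at index 4.
Value = 62
Final answer: 62


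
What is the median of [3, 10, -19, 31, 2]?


First, sort the list: [-19, 2, 3, 10, 31]
The list has 5 elements (odd count).
The middle index is 2 (0-based), and the element there is 3.
Final answer: 3


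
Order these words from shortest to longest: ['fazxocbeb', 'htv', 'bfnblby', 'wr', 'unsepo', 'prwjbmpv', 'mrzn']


Compute lengths:
  'fazxocbeb' has length 9
  'htv' has length 3
  'bfnblby' has length 7
  'wr' has length 2
  'unsepo' has length 6
  'prwjbmpv' has length 8
  'mrzn' has length 4
Lengths in increasing order: 2 < 3 < 4 < 6 < 7 < 8 < 9
Listing the words in that order gives the answer.
Final answer: ['wr', 'htv', 'mrzn', 'unsepo', 'bfnblby', 'prwjbmpv', 'fazxocbeb']


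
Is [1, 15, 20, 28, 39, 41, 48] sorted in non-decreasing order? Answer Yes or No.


Check consecutive pairs:
  1 <= 15? True
  15 <= 20? True
  20 <= 28? True
  28 <= 39? True
  39 <= 41? True
  41 <= 48? True
Every consecutive pair is in order, so the list is non-decreasing.
Final answer: Yes


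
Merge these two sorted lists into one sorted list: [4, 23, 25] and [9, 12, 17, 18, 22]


List A: [4, 23, 25]
List B: [9, 12, 17, 18, 22]
Repeatedly compare the front elements and take the smaller:
  4 vs 9 -> take 4
  23 vs 9 -> take 9
  23 vs 12 -> take 12
  23 vs 17 -> take 17
  23 vs 18 -> take 18
  23 vs 22 -> take 22
  B is exhausted; append the rest of A: [23, 25]
Final answer: [4, 9, 12, 17, 18, 22, 23, 25]


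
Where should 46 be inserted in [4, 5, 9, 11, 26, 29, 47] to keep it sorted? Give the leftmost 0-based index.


List is sorted: [4, 5, 9, 11, 26, 29, 47]
We need the leftmost position where 46 can be inserted, i.e. the first index whose element is >= 46 (or the end of the list if none is).
Binary search with low=0, high=7 (0-based indices):
  low=0, high=7, mid=3: a[3]=11 < 46, so low = 4
  low=4, high=7, mid=5: a[5]=29 < 46, so low = 6
  low=6, high=7, mid=6: a[6]=47 >= 46, so high = 6
Now low = high = 6, so the insertion index is 6.
Final answer: 6


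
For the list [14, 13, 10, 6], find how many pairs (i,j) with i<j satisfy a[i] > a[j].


For each element, count the later elements that are smaller than it:
  14 (index 0): smaller elements after it = [13, 10, 6] -> 3
  13 (index 1): smaller elements after it = [10, 6] -> 2
  10 (index 2): smaller elements after it = [6] -> 1
Total inversions = 3 + 2 + 1 = 6
Final answer: 6


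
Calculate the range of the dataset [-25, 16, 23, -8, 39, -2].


Maximum value: 39
Minimum value: -25
Range = 39 - (-25) = 64
Final answer: 64


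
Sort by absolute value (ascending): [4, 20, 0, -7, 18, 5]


Compute absolute values:
  |4| = 4
  |20| = 20
  |0| = 0
  |-7| = 7
  |18| = 18
  |5| = 5
Absolute values in increasing order: 0 < 4 < 5 < 7 < 18 < 20
Listing the original numbers in that order gives the answer.
Final answer: [0, 4, 5, -7, 18, 20]


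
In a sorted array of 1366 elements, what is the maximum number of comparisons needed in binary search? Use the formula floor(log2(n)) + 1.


Binary search halves the search space each step.
Maximum comparisons = floor(log2(1366)) + 1
log2(1366) = 10.4157
floor(log2(1366)) = 10, so 10 + 1 = 11
Final answer: 11


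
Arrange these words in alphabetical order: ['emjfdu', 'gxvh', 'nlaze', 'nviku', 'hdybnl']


Compare strings character by character (the first differing letter decides):
  'emjfdu' < 'gxvh' since 'e' < 'g' at position 1
  'gxvh' < 'hdybnl' since 'g' < 'h' at position 1
  'hdybnl' < 'nlaze' since 'h' < 'n' at position 1
  'nlaze' < 'nviku' since 'l' < 'v' at position 2
Chaining these comparisons gives the alphabetical order.
Final answer: ['emjfdu', 'gxvh', 'hdybnl', 'nlaze', 'nviku']


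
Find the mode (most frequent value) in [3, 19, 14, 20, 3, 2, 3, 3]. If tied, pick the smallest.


Count the frequency of each value:
  2 appears 1 time(s)
  3 appears 4 time(s)
  14 appears 1 time(s)
  19 appears 1 time(s)
  20 appears 1 time(s)
Maximum frequency is 4.
Only 3 reaches that frequency, so it is the mode.
Final answer: 3


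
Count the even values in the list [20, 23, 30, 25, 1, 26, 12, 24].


Check each element:
  20 is even
  23 is odd
  30 is even
  25 is odd
  1 is odd
  26 is even
  12 is even
  24 is even
Evens: [20, 30, 26, 12, 24]
Count of evens = 5
Final answer: 5


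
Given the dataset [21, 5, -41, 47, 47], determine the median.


First, sort the list: [-41, 5, 21, 47, 47]
The list has 5 elements (odd count).
The middle index is 2 (0-based), and the element there is 21.
Final answer: 21


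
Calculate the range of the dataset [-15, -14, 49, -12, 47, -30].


Maximum value: 49
Minimum value: -30
Range = 49 - (-30) = 79
Final answer: 79


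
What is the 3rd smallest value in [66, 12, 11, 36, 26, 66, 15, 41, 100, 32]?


Sort ascending: [11, 12, 15, 26, 32, 36, 41, 66, 66, 100]
The 3rd element (1-indexed) is at index 2.
Value = 15
Final answer: 15


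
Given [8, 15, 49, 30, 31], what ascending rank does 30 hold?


Sort ascending: [8, 15, 30, 31, 49]
Find 30 in the sorted list.
30 is at position 3 (1-indexed).
Final answer: 3


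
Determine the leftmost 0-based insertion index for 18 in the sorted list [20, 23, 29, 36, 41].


List is sorted: [20, 23, 29, 36, 41]
We need the leftmost position where 18 can be inserted, i.e. the first index whose element is >= 18 (or the end of the list if none is).
Binary search with low=0, high=5 (0-based indices):
  low=0, high=5, mid=2: a[2]=29 >= 18, so high = 2
  low=0, high=2, mid=1: a[1]=23 >= 18, so high = 1
  low=0, high=1, mid=0: a[0]=20 >= 18, so high = 0
Now low = high = 0, so the insertion index is 0.
Final answer: 0


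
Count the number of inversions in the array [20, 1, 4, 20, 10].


For each element, count the later elements that are smaller than it:
  20 (index 0): smaller elements after it = [1, 4, 10] -> 3
  1 (index 1): smaller elements after it = [] -> 0
  4 (index 2): smaller elements after it = [] -> 0
  20 (index 3): smaller elements after it = [10] -> 1
Total inversions = 3 + 0 + 0 + 1 = 4
Final answer: 4


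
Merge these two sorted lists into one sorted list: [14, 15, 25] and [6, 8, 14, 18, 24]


List A: [14, 15, 25]
List B: [6, 8, 14, 18, 24]
Repeatedly compare the front elements and take the smaller:
  14 vs 6 -> take 6
  14 vs 8 -> take 8
  14 vs 14 -> take 14
  15 vs 14 -> take 14
  15 vs 18 -> take 15
  25 vs 18 -> take 18
  25 vs 24 -> take 24
  B is exhausted; append the rest of A: [25]
Final answer: [6, 8, 14, 14, 15, 18, 24, 25]


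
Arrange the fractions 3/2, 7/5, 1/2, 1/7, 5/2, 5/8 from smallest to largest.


Convert to decimal for comparison:
  3/2 = 1.5
  7/5 = 1.4
  1/2 = 0.5
  1/7 = 0.1429
  5/2 = 2.5
  5/8 = 0.625
Decimals in increasing order: 0.1429 < 0.5 < 0.625 < 1.4 < 1.5 < 2.5
Writing each back as its fraction gives the sorted order.
Final answer: 1/7, 1/2, 5/8, 7/5, 3/2, 5/2


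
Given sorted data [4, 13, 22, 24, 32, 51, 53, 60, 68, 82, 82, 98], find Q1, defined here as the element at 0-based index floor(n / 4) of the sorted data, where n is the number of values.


The list has n = 12 elements.
Q1 index = floor(12 / 4) = floor(3) = 3
Counting from index 0 in the sorted data, the element at index 3 is 24.
Final answer: 24


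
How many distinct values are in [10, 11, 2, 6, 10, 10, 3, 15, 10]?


List all unique values:
Distinct values: [2, 3, 6, 10, 11, 15]
Count = 6
Final answer: 6


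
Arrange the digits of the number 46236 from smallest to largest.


The number 46236 has digits: 4, 6, 2, 3, 6
Sorted: 2, 3, 4, 6, 6
Joining the sorted digits gives the result.
Final answer: 23466


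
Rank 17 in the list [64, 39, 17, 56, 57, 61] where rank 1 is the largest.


Sort descending: [64, 61, 57, 56, 39, 17]
Find 17 in the sorted list.
17 is at position 6.
Final answer: 6


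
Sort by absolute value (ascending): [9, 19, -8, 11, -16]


Compute absolute values:
  |9| = 9
  |19| = 19
  |-8| = 8
  |11| = 11
  |-16| = 16
Absolute values in increasing order: 8 < 9 < 11 < 16 < 19
Listing the original numbers in that order gives the answer.
Final answer: [-8, 9, 11, -16, 19]


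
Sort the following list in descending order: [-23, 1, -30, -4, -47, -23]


Original list: [-23, 1, -30, -4, -47, -23]
Repeatedly take the largest remaining element:
  Remaining [-23, 1, -30, -4, -47, -23] -> largest is 1
  Remaining [-23, -30, -4, -47, -23] -> largest is -4
  Remaining [-23, -30, -47, -23] -> largest is -23
  Remaining [-30, -47, -23] -> largest is -23
  Remaining [-30, -47] -> largest is -30
  Remaining [-47] -> largest is -47
Collecting the picks in order gives the descending list.
Final answer: [1, -4, -23, -23, -30, -47]


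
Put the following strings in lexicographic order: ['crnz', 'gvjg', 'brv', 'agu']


Compare strings character by character (the first differing letter decides):
  'agu' < 'brv' since 'a' < 'b' at position 1
  'brv' < 'crnz' since 'b' < 'c' at position 1
  'crnz' < 'gvjg' since 'c' < 'g' at position 1
Chaining these comparisons gives the alphabetical order.
Final answer: ['agu', 'brv', 'crnz', 'gvjg']


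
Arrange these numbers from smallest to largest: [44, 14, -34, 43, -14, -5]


Original list: [44, 14, -34, 43, -14, -5]
Repeatedly take the smallest remaining element:
  Remaining [44, 14, -34, 43, -14, -5] -> smallest is -34
  Remaining [44, 14, 43, -14, -5] -> smallest is -14
  Remaining [44, 14, 43, -5] -> smallest is -5
  Remaining [44, 14, 43] -> smallest is 14
  Remaining [44, 43] -> smallest is 43
  Remaining [44] -> smallest is 44
Collecting the picks in order gives the sorted list.
Final answer: [-34, -14, -5, 14, 43, 44]


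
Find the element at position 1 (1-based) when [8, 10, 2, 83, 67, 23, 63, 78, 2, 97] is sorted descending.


Sort descending: [97, 83, 78, 67, 63, 23, 10, 8, 2, 2]
The 1st element (1-indexed) is at index 0.
Value = 97
Final answer: 97


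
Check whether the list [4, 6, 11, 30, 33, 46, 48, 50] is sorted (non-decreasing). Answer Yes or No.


Check consecutive pairs:
  4 <= 6? True
  6 <= 11? True
  11 <= 30? True
  30 <= 33? True
  33 <= 46? True
  46 <= 48? True
  48 <= 50? True
Every consecutive pair is in order, so the list is non-decreasing.
Final answer: Yes


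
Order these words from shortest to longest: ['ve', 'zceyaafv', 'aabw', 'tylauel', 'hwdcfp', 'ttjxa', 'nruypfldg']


Compute lengths:
  've' has length 2
  'zceyaafv' has length 8
  'aabw' has length 4
  'tylauel' has length 7
  'hwdcfp' has length 6
  'ttjxa' has length 5
  'nruypfldg' has length 9
Lengths in increasing order: 2 < 4 < 5 < 6 < 7 < 8 < 9
Listing the words in that order gives the answer.
Final answer: ['ve', 'aabw', 'ttjxa', 'hwdcfp', 'tylauel', 'zceyaafv', 'nruypfldg']


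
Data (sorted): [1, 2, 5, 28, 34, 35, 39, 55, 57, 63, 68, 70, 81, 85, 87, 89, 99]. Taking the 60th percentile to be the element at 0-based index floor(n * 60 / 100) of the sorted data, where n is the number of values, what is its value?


The dataset has n = 17 elements.
Index = floor(17 * 60 / 100) = floor(1020 / 100) = floor(10.2) = 10
Counting from index 0 in the sorted data, the element at index 10 is 68.
Final answer: 68


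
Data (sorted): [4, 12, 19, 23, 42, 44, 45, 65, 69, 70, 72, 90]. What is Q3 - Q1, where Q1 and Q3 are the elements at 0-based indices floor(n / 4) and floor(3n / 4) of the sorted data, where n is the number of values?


The data has n = 12 elements.
Q1 index = floor(12 / 4) = floor(3) = 3; Q3 index = floor(3 * 12 / 4) = floor(9) = 9
Q1 = element at index 3 = 23
Q3 = element at index 9 = 70
IQR = 70 - 23 = 47
Final answer: 47


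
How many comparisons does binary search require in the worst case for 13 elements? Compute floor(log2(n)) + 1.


Binary search halves the search space each step.
Maximum comparisons = floor(log2(13)) + 1
log2(13) = 3.7004
floor(log2(13)) = 3, so 3 + 1 = 4
Final answer: 4


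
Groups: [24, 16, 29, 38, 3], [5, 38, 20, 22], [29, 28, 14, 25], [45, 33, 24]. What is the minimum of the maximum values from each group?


Find max of each group:
  Group 1: [24, 16, 29, 38, 3] -> max = 38
  Group 2: [5, 38, 20, 22] -> max = 38
  Group 3: [29, 28, 14, 25] -> max = 29
  Group 4: [45, 33, 24] -> max = 45
Maxes: [38, 38, 29, 45]
Minimum of maxes = 29
Final answer: 29


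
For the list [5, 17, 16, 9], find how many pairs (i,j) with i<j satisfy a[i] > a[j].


For each element, count the later elements that are smaller than it:
  5 (index 0): smaller elements after it = [] -> 0
  17 (index 1): smaller elements after it = [16, 9] -> 2
  16 (index 2): smaller elements after it = [9] -> 1
Total inversions = 0 + 2 + 1 = 3
Final answer: 3


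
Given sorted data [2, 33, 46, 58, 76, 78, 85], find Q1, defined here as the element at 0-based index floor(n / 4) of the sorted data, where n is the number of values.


The list has n = 7 elements.
Q1 index = floor(7 / 4) = floor(1.75) = 1
Counting from index 0 in the sorted data, the element at index 1 is 33.
Final answer: 33


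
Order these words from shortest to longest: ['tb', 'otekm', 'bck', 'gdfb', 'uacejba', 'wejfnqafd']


Compute lengths:
  'tb' has length 2
  'otekm' has length 5
  'bck' has length 3
  'gdfb' has length 4
  'uacejba' has length 7
  'wejfnqafd' has length 9
Lengths in increasing order: 2 < 3 < 4 < 5 < 7 < 9
Listing the words in that order gives the answer.
Final answer: ['tb', 'bck', 'gdfb', 'otekm', 'uacejba', 'wejfnqafd']


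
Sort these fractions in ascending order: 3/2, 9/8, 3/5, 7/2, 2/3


Convert to decimal for comparison:
  3/2 = 1.5
  9/8 = 1.125
  3/5 = 0.6
  7/2 = 3.5
  2/3 = 0.6667
Decimals in increasing order: 0.6 < 0.6667 < 1.125 < 1.5 < 3.5
Writing each back as its fraction gives the sorted order.
Final answer: 3/5, 2/3, 9/8, 3/2, 7/2


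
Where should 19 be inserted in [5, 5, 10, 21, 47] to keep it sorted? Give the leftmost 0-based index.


List is sorted: [5, 5, 10, 21, 47]
We need the leftmost position where 19 can be inserted, i.e. the first index whose element is >= 19 (or the end of the list if none is).
Binary search with low=0, high=5 (0-based indices):
  low=0, high=5, mid=2: a[2]=10 < 19, so low = 3
  low=3, high=5, mid=4: a[4]=47 >= 19, so high = 4
  low=3, high=4, mid=3: a[3]=21 >= 19, so high = 3
Now low = high = 3, so the insertion index is 3.
Final answer: 3


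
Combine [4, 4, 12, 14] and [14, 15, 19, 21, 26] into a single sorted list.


List A: [4, 4, 12, 14]
List B: [14, 15, 19, 21, 26]
Repeatedly compare the front elements and take the smaller:
  4 vs 14 -> take 4
  4 vs 14 -> take 4
  12 vs 14 -> take 12
  14 vs 14 -> take 14
  A is exhausted; append the rest of B: [14, 15, 19, 21, 26]
Final answer: [4, 4, 12, 14, 14, 15, 19, 21, 26]


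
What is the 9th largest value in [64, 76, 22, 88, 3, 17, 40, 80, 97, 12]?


Sort descending: [97, 88, 80, 76, 64, 40, 22, 17, 12, 3]
The 9th element (1-indexed) is at index 8.
Value = 12
Final answer: 12


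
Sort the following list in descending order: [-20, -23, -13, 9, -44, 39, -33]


Original list: [-20, -23, -13, 9, -44, 39, -33]
Repeatedly take the largest remaining element:
  Remaining [-20, -23, -13, 9, -44, 39, -33] -> largest is 39
  Remaining [-20, -23, -13, 9, -44, -33] -> largest is 9
  Remaining [-20, -23, -13, -44, -33] -> largest is -13
  Remaining [-20, -23, -44, -33] -> largest is -20
  Remaining [-23, -44, -33] -> largest is -23
  Remaining [-44, -33] -> largest is -33
  Remaining [-44] -> largest is -44
Collecting the picks in order gives the descending list.
Final answer: [39, 9, -13, -20, -23, -33, -44]


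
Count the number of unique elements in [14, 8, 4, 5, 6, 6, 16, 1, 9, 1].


List all unique values:
Distinct values: [1, 4, 5, 6, 8, 9, 14, 16]
Count = 8
Final answer: 8


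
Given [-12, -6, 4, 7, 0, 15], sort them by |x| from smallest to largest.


Compute absolute values:
  |-12| = 12
  |-6| = 6
  |4| = 4
  |7| = 7
  |0| = 0
  |15| = 15
Absolute values in increasing order: 0 < 4 < 6 < 7 < 12 < 15
Listing the original numbers in that order gives the answer.
Final answer: [0, 4, -6, 7, -12, 15]


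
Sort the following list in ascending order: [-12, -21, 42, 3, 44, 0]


Original list: [-12, -21, 42, 3, 44, 0]
Repeatedly take the smallest remaining element:
  Remaining [-12, -21, 42, 3, 44, 0] -> smallest is -21
  Remaining [-12, 42, 3, 44, 0] -> smallest is -12
  Remaining [42, 3, 44, 0] -> smallest is 0
  Remaining [42, 3, 44] -> smallest is 3
  Remaining [42, 44] -> smallest is 42
  Remaining [44] -> smallest is 44
Collecting the picks in order gives the sorted list.
Final answer: [-21, -12, 0, 3, 42, 44]


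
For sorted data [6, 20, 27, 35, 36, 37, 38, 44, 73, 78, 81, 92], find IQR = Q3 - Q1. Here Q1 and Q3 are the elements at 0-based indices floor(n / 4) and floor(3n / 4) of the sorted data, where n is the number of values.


The data has n = 12 elements.
Q1 index = floor(12 / 4) = floor(3) = 3; Q3 index = floor(3 * 12 / 4) = floor(9) = 9
Q1 = element at index 3 = 35
Q3 = element at index 9 = 78
IQR = 78 - 35 = 43
Final answer: 43


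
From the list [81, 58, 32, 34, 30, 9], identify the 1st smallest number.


Sort ascending: [9, 30, 32, 34, 58, 81]
The 1st element (1-indexed) is at index 0.
Value = 9
Final answer: 9


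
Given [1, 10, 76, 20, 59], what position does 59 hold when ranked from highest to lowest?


Sort descending: [76, 59, 20, 10, 1]
Find 59 in the sorted list.
59 is at position 2.
Final answer: 2


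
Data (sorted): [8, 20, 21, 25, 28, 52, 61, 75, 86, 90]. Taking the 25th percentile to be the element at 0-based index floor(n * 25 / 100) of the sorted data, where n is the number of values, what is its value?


The dataset has n = 10 elements.
Index = floor(10 * 25 / 100) = floor(250 / 100) = floor(2.5) = 2
Counting from index 0 in the sorted data, the element at index 2 is 21.
Final answer: 21


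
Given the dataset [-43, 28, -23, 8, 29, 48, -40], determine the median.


First, sort the list: [-43, -40, -23, 8, 28, 29, 48]
The list has 7 elements (odd count).
The middle index is 3 (0-based), and the element there is 8.
Final answer: 8


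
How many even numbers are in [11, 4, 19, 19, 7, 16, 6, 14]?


Check each element:
  11 is odd
  4 is even
  19 is odd
  19 is odd
  7 is odd
  16 is even
  6 is even
  14 is even
Evens: [4, 16, 6, 14]
Count of evens = 4
Final answer: 4


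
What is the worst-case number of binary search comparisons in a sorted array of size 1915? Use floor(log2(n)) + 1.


Binary search halves the search space each step.
Maximum comparisons = floor(log2(1915)) + 1
log2(1915) = 10.9031
floor(log2(1915)) = 10, so 10 + 1 = 11
Final answer: 11


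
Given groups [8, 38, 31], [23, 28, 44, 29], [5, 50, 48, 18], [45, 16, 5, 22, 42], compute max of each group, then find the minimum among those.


Find max of each group:
  Group 1: [8, 38, 31] -> max = 38
  Group 2: [23, 28, 44, 29] -> max = 44
  Group 3: [5, 50, 48, 18] -> max = 50
  Group 4: [45, 16, 5, 22, 42] -> max = 45
Maxes: [38, 44, 50, 45]
Minimum of maxes = 38
Final answer: 38


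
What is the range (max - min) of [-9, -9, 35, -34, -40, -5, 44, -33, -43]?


Maximum value: 44
Minimum value: -43
Range = 44 - (-43) = 87
Final answer: 87


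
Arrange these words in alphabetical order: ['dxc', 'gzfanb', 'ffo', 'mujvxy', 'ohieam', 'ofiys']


Compare strings character by character (the first differing letter decides):
  'dxc' < 'ffo' since 'd' < 'f' at position 1
  'ffo' < 'gzfanb' since 'f' < 'g' at position 1
  'gzfanb' < 'mujvxy' since 'g' < 'm' at position 1
  'mujvxy' < 'ofiys' since 'm' < 'o' at position 1
  'ofiys' < 'ohieam' since 'f' < 'h' at position 2
Chaining these comparisons gives the alphabetical order.
Final answer: ['dxc', 'ffo', 'gzfanb', 'mujvxy', 'ofiys', 'ohieam']


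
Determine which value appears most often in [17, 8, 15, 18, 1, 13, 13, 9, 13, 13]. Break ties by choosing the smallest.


Count the frequency of each value:
  1 appears 1 time(s)
  8 appears 1 time(s)
  9 appears 1 time(s)
  13 appears 4 time(s)
  15 appears 1 time(s)
  17 appears 1 time(s)
  18 appears 1 time(s)
Maximum frequency is 4.
Only 13 reaches that frequency, so it is the mode.
Final answer: 13


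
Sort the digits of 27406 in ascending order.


The number 27406 has digits: 2, 7, 4, 0, 6
Sorted: 0, 2, 4, 6, 7
Joining the sorted digits gives the result.
Final answer: 02467


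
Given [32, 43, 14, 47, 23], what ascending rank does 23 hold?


Sort ascending: [14, 23, 32, 43, 47]
Find 23 in the sorted list.
23 is at position 2 (1-indexed).
Final answer: 2


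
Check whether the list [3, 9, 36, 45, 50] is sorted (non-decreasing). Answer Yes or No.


Check consecutive pairs:
  3 <= 9? True
  9 <= 36? True
  36 <= 45? True
  45 <= 50? True
Every consecutive pair is in order, so the list is non-decreasing.
Final answer: Yes


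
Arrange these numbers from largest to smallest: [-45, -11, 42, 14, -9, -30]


Original list: [-45, -11, 42, 14, -9, -30]
Repeatedly take the largest remaining element:
  Remaining [-45, -11, 42, 14, -9, -30] -> largest is 42
  Remaining [-45, -11, 14, -9, -30] -> largest is 14
  Remaining [-45, -11, -9, -30] -> largest is -9
  Remaining [-45, -11, -30] -> largest is -11
  Remaining [-45, -30] -> largest is -30
  Remaining [-45] -> largest is -45
Collecting the picks in order gives the descending list.
Final answer: [42, 14, -9, -11, -30, -45]


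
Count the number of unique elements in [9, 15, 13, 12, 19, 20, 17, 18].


List all unique values:
Distinct values: [9, 12, 13, 15, 17, 18, 19, 20]
Count = 8
Final answer: 8


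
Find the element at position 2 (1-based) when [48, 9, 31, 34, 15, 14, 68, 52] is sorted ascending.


Sort ascending: [9, 14, 15, 31, 34, 48, 52, 68]
The 2nd element (1-indexed) is at index 1.
Value = 14
Final answer: 14


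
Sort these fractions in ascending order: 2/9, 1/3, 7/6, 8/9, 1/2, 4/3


Convert to decimal for comparison:
  2/9 = 0.2222
  1/3 = 0.3333
  7/6 = 1.1667
  8/9 = 0.8889
  1/2 = 0.5
  4/3 = 1.3333
Decimals in increasing order: 0.2222 < 0.3333 < 0.5 < 0.8889 < 1.1667 < 1.3333
Writing each back as its fraction gives the sorted order.
Final answer: 2/9, 1/3, 1/2, 8/9, 7/6, 4/3


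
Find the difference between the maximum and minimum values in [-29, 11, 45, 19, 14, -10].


Maximum value: 45
Minimum value: -29
Range = 45 - (-29) = 74
Final answer: 74


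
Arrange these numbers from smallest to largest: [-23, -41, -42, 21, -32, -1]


Original list: [-23, -41, -42, 21, -32, -1]
Repeatedly take the smallest remaining element:
  Remaining [-23, -41, -42, 21, -32, -1] -> smallest is -42
  Remaining [-23, -41, 21, -32, -1] -> smallest is -41
  Remaining [-23, 21, -32, -1] -> smallest is -32
  Remaining [-23, 21, -1] -> smallest is -23
  Remaining [21, -1] -> smallest is -1
  Remaining [21] -> smallest is 21
Collecting the picks in order gives the sorted list.
Final answer: [-42, -41, -32, -23, -1, 21]


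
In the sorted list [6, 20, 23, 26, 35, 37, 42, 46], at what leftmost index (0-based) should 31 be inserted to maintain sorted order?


List is sorted: [6, 20, 23, 26, 35, 37, 42, 46]
We need the leftmost position where 31 can be inserted, i.e. the first index whose element is >= 31 (or the end of the list if none is).
Binary search with low=0, high=8 (0-based indices):
  low=0, high=8, mid=4: a[4]=35 >= 31, so high = 4
  low=0, high=4, mid=2: a[2]=23 < 31, so low = 3
  low=3, high=4, mid=3: a[3]=26 < 31, so low = 4
Now low = high = 4, so the insertion index is 4.
Final answer: 4


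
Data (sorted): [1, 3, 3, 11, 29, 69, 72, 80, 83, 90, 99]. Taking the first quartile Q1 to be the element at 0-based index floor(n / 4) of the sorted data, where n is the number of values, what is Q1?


The list has n = 11 elements.
Q1 index = floor(11 / 4) = floor(2.75) = 2
Counting from index 0 in the sorted data, the element at index 2 is 3.
Final answer: 3


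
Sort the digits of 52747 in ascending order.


The number 52747 has digits: 5, 2, 7, 4, 7
Sorted: 2, 4, 5, 7, 7
Joining the sorted digits gives the result.
Final answer: 24577


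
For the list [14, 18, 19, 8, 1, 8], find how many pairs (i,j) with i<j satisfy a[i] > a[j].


For each element, count the later elements that are smaller than it:
  14 (index 0): smaller elements after it = [8, 1, 8] -> 3
  18 (index 1): smaller elements after it = [8, 1, 8] -> 3
  19 (index 2): smaller elements after it = [8, 1, 8] -> 3
  8 (index 3): smaller elements after it = [1] -> 1
  1 (index 4): smaller elements after it = [] -> 0
Total inversions = 3 + 3 + 3 + 1 + 0 = 10
Final answer: 10


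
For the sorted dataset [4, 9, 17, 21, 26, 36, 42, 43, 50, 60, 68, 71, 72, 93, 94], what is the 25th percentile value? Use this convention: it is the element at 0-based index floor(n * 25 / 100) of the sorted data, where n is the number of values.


The dataset has n = 15 elements.
Index = floor(15 * 25 / 100) = floor(375 / 100) = floor(3.75) = 3
Counting from index 0 in the sorted data, the element at index 3 is 21.
Final answer: 21


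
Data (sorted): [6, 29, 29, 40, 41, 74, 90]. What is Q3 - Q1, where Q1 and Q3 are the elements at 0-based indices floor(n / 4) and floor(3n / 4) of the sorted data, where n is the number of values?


The data has n = 7 elements.
Q1 index = floor(7 / 4) = floor(1.75) = 1; Q3 index = floor(3 * 7 / 4) = floor(5.25) = 5
Q1 = element at index 1 = 29
Q3 = element at index 5 = 74
IQR = 74 - 29 = 45
Final answer: 45


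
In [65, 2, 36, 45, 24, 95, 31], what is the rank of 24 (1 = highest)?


Sort descending: [95, 65, 45, 36, 31, 24, 2]
Find 24 in the sorted list.
24 is at position 6.
Final answer: 6


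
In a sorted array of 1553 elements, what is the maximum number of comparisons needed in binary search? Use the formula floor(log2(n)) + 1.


Binary search halves the search space each step.
Maximum comparisons = floor(log2(1553)) + 1
log2(1553) = 10.6008
floor(log2(1553)) = 10, so 10 + 1 = 11
Final answer: 11


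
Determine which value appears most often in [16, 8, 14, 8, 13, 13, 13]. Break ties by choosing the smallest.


Count the frequency of each value:
  8 appears 2 time(s)
  13 appears 3 time(s)
  14 appears 1 time(s)
  16 appears 1 time(s)
Maximum frequency is 3.
Only 13 reaches that frequency, so it is the mode.
Final answer: 13


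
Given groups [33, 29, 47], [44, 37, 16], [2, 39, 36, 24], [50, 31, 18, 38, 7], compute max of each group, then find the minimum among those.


Find max of each group:
  Group 1: [33, 29, 47] -> max = 47
  Group 2: [44, 37, 16] -> max = 44
  Group 3: [2, 39, 36, 24] -> max = 39
  Group 4: [50, 31, 18, 38, 7] -> max = 50
Maxes: [47, 44, 39, 50]
Minimum of maxes = 39
Final answer: 39


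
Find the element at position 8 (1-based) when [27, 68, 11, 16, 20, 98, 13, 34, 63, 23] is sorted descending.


Sort descending: [98, 68, 63, 34, 27, 23, 20, 16, 13, 11]
The 8th element (1-indexed) is at index 7.
Value = 16
Final answer: 16


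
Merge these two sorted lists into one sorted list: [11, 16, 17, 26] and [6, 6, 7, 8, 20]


List A: [11, 16, 17, 26]
List B: [6, 6, 7, 8, 20]
Repeatedly compare the front elements and take the smaller:
  11 vs 6 -> take 6
  11 vs 6 -> take 6
  11 vs 7 -> take 7
  11 vs 8 -> take 8
  11 vs 20 -> take 11
  16 vs 20 -> take 16
  17 vs 20 -> take 17
  26 vs 20 -> take 20
  B is exhausted; append the rest of A: [26]
Final answer: [6, 6, 7, 8, 11, 16, 17, 20, 26]


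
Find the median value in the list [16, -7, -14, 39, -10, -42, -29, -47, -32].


First, sort the list: [-47, -42, -32, -29, -14, -10, -7, 16, 39]
The list has 9 elements (odd count).
The middle index is 4 (0-based), and the element there is -14.
Final answer: -14


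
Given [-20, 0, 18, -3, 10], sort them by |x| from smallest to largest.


Compute absolute values:
  |-20| = 20
  |0| = 0
  |18| = 18
  |-3| = 3
  |10| = 10
Absolute values in increasing order: 0 < 3 < 10 < 18 < 20
Listing the original numbers in that order gives the answer.
Final answer: [0, -3, 10, 18, -20]


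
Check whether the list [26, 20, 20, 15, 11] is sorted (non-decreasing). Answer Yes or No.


Check consecutive pairs:
  26 <= 20? False
  20 <= 20? True
  20 <= 15? False
  15 <= 11? False
3 consecutive pair(s) are out of order, so the list is not sorted.
Final answer: No


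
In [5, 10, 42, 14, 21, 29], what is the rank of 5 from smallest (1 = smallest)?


Sort ascending: [5, 10, 14, 21, 29, 42]
Find 5 in the sorted list.
5 is at position 1 (1-indexed).
Final answer: 1


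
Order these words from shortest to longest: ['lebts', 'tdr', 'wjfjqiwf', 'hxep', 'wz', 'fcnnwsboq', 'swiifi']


Compute lengths:
  'lebts' has length 5
  'tdr' has length 3
  'wjfjqiwf' has length 8
  'hxep' has length 4
  'wz' has length 2
  'fcnnwsboq' has length 9
  'swiifi' has length 6
Lengths in increasing order: 2 < 3 < 4 < 5 < 6 < 8 < 9
Listing the words in that order gives the answer.
Final answer: ['wz', 'tdr', 'hxep', 'lebts', 'swiifi', 'wjfjqiwf', 'fcnnwsboq']


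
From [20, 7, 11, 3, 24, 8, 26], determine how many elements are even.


Check each element:
  20 is even
  7 is odd
  11 is odd
  3 is odd
  24 is even
  8 is even
  26 is even
Evens: [20, 24, 8, 26]
Count of evens = 4
Final answer: 4


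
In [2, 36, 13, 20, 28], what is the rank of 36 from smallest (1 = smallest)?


Sort ascending: [2, 13, 20, 28, 36]
Find 36 in the sorted list.
36 is at position 5 (1-indexed).
Final answer: 5


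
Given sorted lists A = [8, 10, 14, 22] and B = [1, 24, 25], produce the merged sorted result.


List A: [8, 10, 14, 22]
List B: [1, 24, 25]
Repeatedly compare the front elements and take the smaller:
  8 vs 1 -> take 1
  8 vs 24 -> take 8
  10 vs 24 -> take 10
  14 vs 24 -> take 14
  22 vs 24 -> take 22
  A is exhausted; append the rest of B: [24, 25]
Final answer: [1, 8, 10, 14, 22, 24, 25]


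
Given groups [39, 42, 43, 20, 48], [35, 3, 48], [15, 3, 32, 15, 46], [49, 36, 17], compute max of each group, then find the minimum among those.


Find max of each group:
  Group 1: [39, 42, 43, 20, 48] -> max = 48
  Group 2: [35, 3, 48] -> max = 48
  Group 3: [15, 3, 32, 15, 46] -> max = 46
  Group 4: [49, 36, 17] -> max = 49
Maxes: [48, 48, 46, 49]
Minimum of maxes = 46
Final answer: 46


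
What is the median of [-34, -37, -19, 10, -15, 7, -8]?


First, sort the list: [-37, -34, -19, -15, -8, 7, 10]
The list has 7 elements (odd count).
The middle index is 3 (0-based), and the element there is -15.
Final answer: -15


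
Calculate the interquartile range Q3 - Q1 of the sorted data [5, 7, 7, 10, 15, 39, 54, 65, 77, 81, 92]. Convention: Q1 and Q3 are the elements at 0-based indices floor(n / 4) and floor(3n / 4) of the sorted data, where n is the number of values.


The data has n = 11 elements.
Q1 index = floor(11 / 4) = floor(2.75) = 2; Q3 index = floor(3 * 11 / 4) = floor(8.25) = 8
Q1 = element at index 2 = 7
Q3 = element at index 8 = 77
IQR = 77 - 7 = 70
Final answer: 70


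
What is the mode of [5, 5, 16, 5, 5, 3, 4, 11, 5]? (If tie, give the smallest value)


Count the frequency of each value:
  3 appears 1 time(s)
  4 appears 1 time(s)
  5 appears 5 time(s)
  11 appears 1 time(s)
  16 appears 1 time(s)
Maximum frequency is 5.
Only 5 reaches that frequency, so it is the mode.
Final answer: 5


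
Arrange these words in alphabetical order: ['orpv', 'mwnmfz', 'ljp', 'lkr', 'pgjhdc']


Compare strings character by character (the first differing letter decides):
  'ljp' < 'lkr' since 'j' < 'k' at position 2
  'lkr' < 'mwnmfz' since 'l' < 'm' at position 1
  'mwnmfz' < 'orpv' since 'm' < 'o' at position 1
  'orpv' < 'pgjhdc' since 'o' < 'p' at position 1
Chaining these comparisons gives the alphabetical order.
Final answer: ['ljp', 'lkr', 'mwnmfz', 'orpv', 'pgjhdc']


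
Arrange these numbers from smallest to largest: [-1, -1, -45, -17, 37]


Original list: [-1, -1, -45, -17, 37]
Repeatedly take the smallest remaining element:
  Remaining [-1, -1, -45, -17, 37] -> smallest is -45
  Remaining [-1, -1, -17, 37] -> smallest is -17
  Remaining [-1, -1, 37] -> smallest is -1
  Remaining [-1, 37] -> smallest is -1
  Remaining [37] -> smallest is 37
Collecting the picks in order gives the sorted list.
Final answer: [-45, -17, -1, -1, 37]


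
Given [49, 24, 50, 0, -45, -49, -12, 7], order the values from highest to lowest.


Original list: [49, 24, 50, 0, -45, -49, -12, 7]
Repeatedly take the largest remaining element:
  Remaining [49, 24, 50, 0, -45, -49, -12, 7] -> largest is 50
  Remaining [49, 24, 0, -45, -49, -12, 7] -> largest is 49
  Remaining [24, 0, -45, -49, -12, 7] -> largest is 24
  Remaining [0, -45, -49, -12, 7] -> largest is 7
  Remaining [0, -45, -49, -12] -> largest is 0
  Remaining [-45, -49, -12] -> largest is -12
  Remaining [-45, -49] -> largest is -45
  Remaining [-49] -> largest is -49
Collecting the picks in order gives the descending list.
Final answer: [50, 49, 24, 7, 0, -12, -45, -49]


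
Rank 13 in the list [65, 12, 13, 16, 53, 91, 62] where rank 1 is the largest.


Sort descending: [91, 65, 62, 53, 16, 13, 12]
Find 13 in the sorted list.
13 is at position 6.
Final answer: 6


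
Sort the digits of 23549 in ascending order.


The number 23549 has digits: 2, 3, 5, 4, 9
Sorted: 2, 3, 4, 5, 9
Joining the sorted digits gives the result.
Final answer: 23459


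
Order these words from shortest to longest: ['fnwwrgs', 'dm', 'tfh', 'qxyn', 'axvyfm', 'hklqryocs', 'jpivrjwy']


Compute lengths:
  'fnwwrgs' has length 7
  'dm' has length 2
  'tfh' has length 3
  'qxyn' has length 4
  'axvyfm' has length 6
  'hklqryocs' has length 9
  'jpivrjwy' has length 8
Lengths in increasing order: 2 < 3 < 4 < 6 < 7 < 8 < 9
Listing the words in that order gives the answer.
Final answer: ['dm', 'tfh', 'qxyn', 'axvyfm', 'fnwwrgs', 'jpivrjwy', 'hklqryocs']


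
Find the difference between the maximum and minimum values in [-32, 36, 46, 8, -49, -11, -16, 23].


Maximum value: 46
Minimum value: -49
Range = 46 - (-49) = 95
Final answer: 95


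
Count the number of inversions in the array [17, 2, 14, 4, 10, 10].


For each element, count the later elements that are smaller than it:
  17 (index 0): smaller elements after it = [2, 14, 4, 10, 10] -> 5
  2 (index 1): smaller elements after it = [] -> 0
  14 (index 2): smaller elements after it = [4, 10, 10] -> 3
  4 (index 3): smaller elements after it = [] -> 0
  10 (index 4): smaller elements after it = [] -> 0
Total inversions = 5 + 0 + 3 + 0 + 0 = 8
Final answer: 8


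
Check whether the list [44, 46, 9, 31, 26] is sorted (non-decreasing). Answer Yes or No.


Check consecutive pairs:
  44 <= 46? True
  46 <= 9? False
  9 <= 31? True
  31 <= 26? False
2 consecutive pair(s) are out of order, so the list is not sorted.
Final answer: No


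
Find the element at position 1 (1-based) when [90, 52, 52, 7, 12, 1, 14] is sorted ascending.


Sort ascending: [1, 7, 12, 14, 52, 52, 90]
The 1st element (1-indexed) is at index 0.
Value = 1
Final answer: 1


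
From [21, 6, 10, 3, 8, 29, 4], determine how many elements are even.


Check each element:
  21 is odd
  6 is even
  10 is even
  3 is odd
  8 is even
  29 is odd
  4 is even
Evens: [6, 10, 8, 4]
Count of evens = 4
Final answer: 4


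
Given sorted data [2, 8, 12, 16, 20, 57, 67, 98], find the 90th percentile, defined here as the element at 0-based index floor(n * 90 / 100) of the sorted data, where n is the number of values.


The dataset has n = 8 elements.
Index = floor(8 * 90 / 100) = floor(720 / 100) = floor(7.2) = 7
Counting from index 0 in the sorted data, the element at index 7 is 98.
Final answer: 98


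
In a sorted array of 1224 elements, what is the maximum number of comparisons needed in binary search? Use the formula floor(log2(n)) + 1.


Binary search halves the search space each step.
Maximum comparisons = floor(log2(1224)) + 1
log2(1224) = 10.2574
floor(log2(1224)) = 10, so 10 + 1 = 11
Final answer: 11


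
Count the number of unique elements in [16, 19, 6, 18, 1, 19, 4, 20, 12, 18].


List all unique values:
Distinct values: [1, 4, 6, 12, 16, 18, 19, 20]
Count = 8
Final answer: 8


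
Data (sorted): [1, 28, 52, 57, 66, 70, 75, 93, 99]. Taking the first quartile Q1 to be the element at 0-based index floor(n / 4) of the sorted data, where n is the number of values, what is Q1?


The list has n = 9 elements.
Q1 index = floor(9 / 4) = floor(2.25) = 2
Counting from index 0 in the sorted data, the element at index 2 is 52.
Final answer: 52


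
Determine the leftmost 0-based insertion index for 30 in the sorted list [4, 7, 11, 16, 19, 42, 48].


List is sorted: [4, 7, 11, 16, 19, 42, 48]
We need the leftmost position where 30 can be inserted, i.e. the first index whose element is >= 30 (or the end of the list if none is).
Binary search with low=0, high=7 (0-based indices):
  low=0, high=7, mid=3: a[3]=16 < 30, so low = 4
  low=4, high=7, mid=5: a[5]=42 >= 30, so high = 5
  low=4, high=5, mid=4: a[4]=19 < 30, so low = 5
Now low = high = 5, so the insertion index is 5.
Final answer: 5


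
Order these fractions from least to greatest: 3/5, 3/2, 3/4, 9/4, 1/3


Convert to decimal for comparison:
  3/5 = 0.6
  3/2 = 1.5
  3/4 = 0.75
  9/4 = 2.25
  1/3 = 0.3333
Decimals in increasing order: 0.3333 < 0.6 < 0.75 < 1.5 < 2.25
Writing each back as its fraction gives the sorted order.
Final answer: 1/3, 3/5, 3/4, 3/2, 9/4


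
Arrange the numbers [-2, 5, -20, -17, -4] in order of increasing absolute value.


Compute absolute values:
  |-2| = 2
  |5| = 5
  |-20| = 20
  |-17| = 17
  |-4| = 4
Absolute values in increasing order: 2 < 4 < 5 < 17 < 20
Listing the original numbers in that order gives the answer.
Final answer: [-2, -4, 5, -17, -20]


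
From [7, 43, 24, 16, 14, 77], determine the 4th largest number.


Sort descending: [77, 43, 24, 16, 14, 7]
The 4th element (1-indexed) is at index 3.
Value = 16
Final answer: 16


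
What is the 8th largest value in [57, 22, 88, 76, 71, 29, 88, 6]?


Sort descending: [88, 88, 76, 71, 57, 29, 22, 6]
The 8th element (1-indexed) is at index 7.
Value = 6
Final answer: 6


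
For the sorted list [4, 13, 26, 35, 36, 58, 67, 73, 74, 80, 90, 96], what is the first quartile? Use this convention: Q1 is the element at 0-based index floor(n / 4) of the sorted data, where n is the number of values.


The list has n = 12 elements.
Q1 index = floor(12 / 4) = floor(3) = 3
Counting from index 0 in the sorted data, the element at index 3 is 35.
Final answer: 35


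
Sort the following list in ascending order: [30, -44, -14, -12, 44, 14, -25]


Original list: [30, -44, -14, -12, 44, 14, -25]
Repeatedly take the smallest remaining element:
  Remaining [30, -44, -14, -12, 44, 14, -25] -> smallest is -44
  Remaining [30, -14, -12, 44, 14, -25] -> smallest is -25
  Remaining [30, -14, -12, 44, 14] -> smallest is -14
  Remaining [30, -12, 44, 14] -> smallest is -12
  Remaining [30, 44, 14] -> smallest is 14
  Remaining [30, 44] -> smallest is 30
  Remaining [44] -> smallest is 44
Collecting the picks in order gives the sorted list.
Final answer: [-44, -25, -14, -12, 14, 30, 44]
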